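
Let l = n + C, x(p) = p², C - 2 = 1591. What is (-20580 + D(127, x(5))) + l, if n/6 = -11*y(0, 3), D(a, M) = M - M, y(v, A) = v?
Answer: -18987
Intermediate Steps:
C = 1593 (C = 2 + 1591 = 1593)
D(a, M) = 0
n = 0 (n = 6*(-11*0) = 6*0 = 0)
l = 1593 (l = 0 + 1593 = 1593)
(-20580 + D(127, x(5))) + l = (-20580 + 0) + 1593 = -20580 + 1593 = -18987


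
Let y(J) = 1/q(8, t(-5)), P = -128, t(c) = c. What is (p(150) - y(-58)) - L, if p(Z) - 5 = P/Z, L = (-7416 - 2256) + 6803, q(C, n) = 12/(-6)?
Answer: 431047/150 ≈ 2873.6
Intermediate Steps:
q(C, n) = -2 (q(C, n) = 12*(-⅙) = -2)
L = -2869 (L = -9672 + 6803 = -2869)
y(J) = -½ (y(J) = 1/(-2) = -½)
p(Z) = 5 - 128/Z
(p(150) - y(-58)) - L = ((5 - 128/150) - 1*(-½)) - 1*(-2869) = ((5 - 128*1/150) + ½) + 2869 = ((5 - 64/75) + ½) + 2869 = (311/75 + ½) + 2869 = 697/150 + 2869 = 431047/150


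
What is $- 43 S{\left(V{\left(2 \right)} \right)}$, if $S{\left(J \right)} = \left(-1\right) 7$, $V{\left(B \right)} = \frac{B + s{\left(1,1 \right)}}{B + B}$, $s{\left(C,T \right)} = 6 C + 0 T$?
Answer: $301$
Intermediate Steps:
$s{\left(C,T \right)} = 6 C$ ($s{\left(C,T \right)} = 6 C + 0 = 6 C$)
$V{\left(B \right)} = \frac{6 + B}{2 B}$ ($V{\left(B \right)} = \frac{B + 6 \cdot 1}{B + B} = \frac{B + 6}{2 B} = \left(6 + B\right) \frac{1}{2 B} = \frac{6 + B}{2 B}$)
$S{\left(J \right)} = -7$
$- 43 S{\left(V{\left(2 \right)} \right)} = \left(-43\right) \left(-7\right) = 301$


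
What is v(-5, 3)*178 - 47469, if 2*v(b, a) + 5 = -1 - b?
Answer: -47558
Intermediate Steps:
v(b, a) = -3 - b/2 (v(b, a) = -5/2 + (-1 - b)/2 = -5/2 + (-1/2 - b/2) = -3 - b/2)
v(-5, 3)*178 - 47469 = (-3 - 1/2*(-5))*178 - 47469 = (-3 + 5/2)*178 - 47469 = -1/2*178 - 47469 = -89 - 47469 = -47558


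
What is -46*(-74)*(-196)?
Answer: -667184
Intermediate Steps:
-46*(-74)*(-196) = 3404*(-196) = -667184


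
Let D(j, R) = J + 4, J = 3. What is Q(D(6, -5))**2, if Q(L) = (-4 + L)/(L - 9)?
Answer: 9/4 ≈ 2.2500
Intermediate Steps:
D(j, R) = 7 (D(j, R) = 3 + 4 = 7)
Q(L) = (-4 + L)/(-9 + L)
Q(D(6, -5))**2 = ((-4 + 7)/(-9 + 7))**2 = (3/(-2))**2 = (-1/2*3)**2 = (-3/2)**2 = 9/4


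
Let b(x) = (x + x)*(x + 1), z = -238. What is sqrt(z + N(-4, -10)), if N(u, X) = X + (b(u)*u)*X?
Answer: 2*sqrt(178) ≈ 26.683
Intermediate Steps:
b(x) = 2*x*(1 + x) (b(x) = (2*x)*(1 + x) = 2*x*(1 + x))
N(u, X) = X + 2*X*u**2*(1 + u) (N(u, X) = X + ((2*u*(1 + u))*u)*X = X + (2*u**2*(1 + u))*X = X + 2*X*u**2*(1 + u))
sqrt(z + N(-4, -10)) = sqrt(-238 - 10*(1 + 2*(-4)**2*(1 - 4))) = sqrt(-238 - 10*(1 + 2*16*(-3))) = sqrt(-238 - 10*(1 - 96)) = sqrt(-238 - 10*(-95)) = sqrt(-238 + 950) = sqrt(712) = 2*sqrt(178)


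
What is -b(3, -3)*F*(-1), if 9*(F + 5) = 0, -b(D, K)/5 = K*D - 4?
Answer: -325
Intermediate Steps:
b(D, K) = 20 - 5*D*K (b(D, K) = -5*(K*D - 4) = -5*(D*K - 4) = -5*(-4 + D*K) = 20 - 5*D*K)
F = -5 (F = -5 + (⅑)*0 = -5 + 0 = -5)
-b(3, -3)*F*(-1) = -(20 - 5*3*(-3))*(-5)*(-1) = -(20 + 45)*(-5)*(-1) = -65*(-5)*(-1) = -(-325)*(-1) = -1*325 = -325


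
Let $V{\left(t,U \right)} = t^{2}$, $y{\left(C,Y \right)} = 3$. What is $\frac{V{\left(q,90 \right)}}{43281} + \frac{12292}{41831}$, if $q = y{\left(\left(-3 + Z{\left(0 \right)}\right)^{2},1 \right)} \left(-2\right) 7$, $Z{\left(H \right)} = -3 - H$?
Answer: $\frac{9615872}{28737897} \approx 0.33461$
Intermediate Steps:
$q = -42$ ($q = 3 \left(-2\right) 7 = \left(-6\right) 7 = -42$)
$\frac{V{\left(q,90 \right)}}{43281} + \frac{12292}{41831} = \frac{\left(-42\right)^{2}}{43281} + \frac{12292}{41831} = 1764 \cdot \frac{1}{43281} + 12292 \cdot \frac{1}{41831} = \frac{28}{687} + \frac{12292}{41831} = \frac{9615872}{28737897}$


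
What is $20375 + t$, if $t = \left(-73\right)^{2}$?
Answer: $25704$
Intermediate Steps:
$t = 5329$
$20375 + t = 20375 + 5329 = 25704$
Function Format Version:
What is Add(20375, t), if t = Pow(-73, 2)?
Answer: 25704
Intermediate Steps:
t = 5329
Add(20375, t) = Add(20375, 5329) = 25704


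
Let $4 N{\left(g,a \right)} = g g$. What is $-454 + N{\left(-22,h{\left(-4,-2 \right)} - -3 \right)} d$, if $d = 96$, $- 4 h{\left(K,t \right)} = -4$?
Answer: $11162$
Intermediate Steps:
$h{\left(K,t \right)} = 1$ ($h{\left(K,t \right)} = \left(- \frac{1}{4}\right) \left(-4\right) = 1$)
$N{\left(g,a \right)} = \frac{g^{2}}{4}$ ($N{\left(g,a \right)} = \frac{g g}{4} = \frac{g^{2}}{4}$)
$-454 + N{\left(-22,h{\left(-4,-2 \right)} - -3 \right)} d = -454 + \frac{\left(-22\right)^{2}}{4} \cdot 96 = -454 + \frac{1}{4} \cdot 484 \cdot 96 = -454 + 121 \cdot 96 = -454 + 11616 = 11162$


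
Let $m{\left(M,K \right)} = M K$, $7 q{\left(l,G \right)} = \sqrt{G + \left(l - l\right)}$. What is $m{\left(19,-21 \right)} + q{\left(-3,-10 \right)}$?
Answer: $-399 + \frac{i \sqrt{10}}{7} \approx -399.0 + 0.45175 i$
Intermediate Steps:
$q{\left(l,G \right)} = \frac{\sqrt{G}}{7}$ ($q{\left(l,G \right)} = \frac{\sqrt{G + \left(l - l\right)}}{7} = \frac{\sqrt{G + 0}}{7} = \frac{\sqrt{G}}{7}$)
$m{\left(M,K \right)} = K M$
$m{\left(19,-21 \right)} + q{\left(-3,-10 \right)} = \left(-21\right) 19 + \frac{\sqrt{-10}}{7} = -399 + \frac{i \sqrt{10}}{7}$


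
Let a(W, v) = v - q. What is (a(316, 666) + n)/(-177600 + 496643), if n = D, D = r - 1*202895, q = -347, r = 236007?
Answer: 34125/319043 ≈ 0.10696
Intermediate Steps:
a(W, v) = 347 + v (a(W, v) = v - 1*(-347) = v + 347 = 347 + v)
D = 33112 (D = 236007 - 1*202895 = 236007 - 202895 = 33112)
n = 33112
(a(316, 666) + n)/(-177600 + 496643) = ((347 + 666) + 33112)/(-177600 + 496643) = (1013 + 33112)/319043 = 34125*(1/319043) = 34125/319043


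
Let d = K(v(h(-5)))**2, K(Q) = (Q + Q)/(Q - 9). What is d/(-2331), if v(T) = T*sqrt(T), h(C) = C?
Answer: 500/(2331*(9 + 5*I*sqrt(5))**2) ≈ -0.00022241 - 0.0010172*I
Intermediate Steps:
v(T) = T**(3/2)
K(Q) = 2*Q/(-9 + Q) (K(Q) = (2*Q)/(-9 + Q) = 2*Q/(-9 + Q))
d = -500/(-9 - 5*I*sqrt(5))**2 (d = (2*(-5)**(3/2)/(-9 + (-5)**(3/2)))**2 = (2*(-5*I*sqrt(5))/(-9 - 5*I*sqrt(5)))**2 = (-10*I*sqrt(5)/(-9 - 5*I*sqrt(5)))**2 = -500/(-9 - 5*I*sqrt(5))**2 ≈ 0.51843 + 2.3712*I)
d/(-2331) = (250*I/(22*I + 45*sqrt(5)))/(-2331) = (250*I/(22*I + 45*sqrt(5)))*(-1/2331) = -250*I/(2331*(22*I + 45*sqrt(5)))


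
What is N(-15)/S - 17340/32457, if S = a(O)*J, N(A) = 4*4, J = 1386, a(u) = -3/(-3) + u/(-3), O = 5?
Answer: -1378456/2499189 ≈ -0.55156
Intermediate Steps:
a(u) = 1 - u/3 (a(u) = -3*(-⅓) + u*(-⅓) = 1 - u/3)
N(A) = 16
S = -924 (S = (1 - ⅓*5)*1386 = (1 - 5/3)*1386 = -⅔*1386 = -924)
N(-15)/S - 17340/32457 = 16/(-924) - 17340/32457 = 16*(-1/924) - 17340*1/32457 = -4/231 - 5780/10819 = -1378456/2499189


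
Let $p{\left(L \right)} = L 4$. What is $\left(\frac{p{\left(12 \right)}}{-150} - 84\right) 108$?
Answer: $- \frac{227664}{25} \approx -9106.6$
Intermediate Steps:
$p{\left(L \right)} = 4 L$
$\left(\frac{p{\left(12 \right)}}{-150} - 84\right) 108 = \left(\frac{4 \cdot 12}{-150} - 84\right) 108 = \left(48 \left(- \frac{1}{150}\right) - 84\right) 108 = \left(- \frac{8}{25} - 84\right) 108 = \left(- \frac{2108}{25}\right) 108 = - \frac{227664}{25}$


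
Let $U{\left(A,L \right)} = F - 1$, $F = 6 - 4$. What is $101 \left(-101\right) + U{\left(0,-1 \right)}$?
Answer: $-10200$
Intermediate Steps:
$F = 2$
$U{\left(A,L \right)} = 1$ ($U{\left(A,L \right)} = 2 - 1 = 1$)
$101 \left(-101\right) + U{\left(0,-1 \right)} = 101 \left(-101\right) + 1 = -10201 + 1 = -10200$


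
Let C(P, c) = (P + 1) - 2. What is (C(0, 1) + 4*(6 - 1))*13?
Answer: 247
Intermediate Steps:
C(P, c) = -1 + P (C(P, c) = (1 + P) - 2 = -1 + P)
(C(0, 1) + 4*(6 - 1))*13 = ((-1 + 0) + 4*(6 - 1))*13 = (-1 + 4*5)*13 = (-1 + 20)*13 = 19*13 = 247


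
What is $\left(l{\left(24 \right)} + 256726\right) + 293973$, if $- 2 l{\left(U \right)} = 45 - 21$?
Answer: $550687$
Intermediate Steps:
$l{\left(U \right)} = -12$ ($l{\left(U \right)} = - \frac{45 - 21}{2} = \left(- \frac{1}{2}\right) 24 = -12$)
$\left(l{\left(24 \right)} + 256726\right) + 293973 = \left(-12 + 256726\right) + 293973 = 256714 + 293973 = 550687$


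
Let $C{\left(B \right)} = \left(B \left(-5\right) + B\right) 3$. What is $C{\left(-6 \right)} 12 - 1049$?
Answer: $-185$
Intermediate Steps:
$C{\left(B \right)} = - 12 B$ ($C{\left(B \right)} = \left(- 5 B + B\right) 3 = - 4 B 3 = - 12 B$)
$C{\left(-6 \right)} 12 - 1049 = \left(-12\right) \left(-6\right) 12 - 1049 = 72 \cdot 12 - 1049 = 864 - 1049 = -185$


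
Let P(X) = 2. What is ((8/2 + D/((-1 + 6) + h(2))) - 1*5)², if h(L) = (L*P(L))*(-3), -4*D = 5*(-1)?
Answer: 1089/784 ≈ 1.3890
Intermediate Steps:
D = 5/4 (D = -5*(-1)/4 = -¼*(-5) = 5/4 ≈ 1.2500)
h(L) = -6*L (h(L) = (L*2)*(-3) = (2*L)*(-3) = -6*L)
((8/2 + D/((-1 + 6) + h(2))) - 1*5)² = ((8/2 + 5/(4*((-1 + 6) - 6*2))) - 1*5)² = ((8*(½) + 5/(4*(5 - 12))) - 5)² = ((4 + (5/4)/(-7)) - 5)² = ((4 + (5/4)*(-⅐)) - 5)² = ((4 - 5/28) - 5)² = (107/28 - 5)² = (-33/28)² = 1089/784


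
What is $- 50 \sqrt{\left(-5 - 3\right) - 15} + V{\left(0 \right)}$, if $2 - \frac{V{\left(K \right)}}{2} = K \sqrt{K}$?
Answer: $4 - 50 i \sqrt{23} \approx 4.0 - 239.79 i$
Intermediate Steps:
$V{\left(K \right)} = 4 - 2 K^{\frac{3}{2}}$ ($V{\left(K \right)} = 4 - 2 K \sqrt{K} = 4 - 2 K^{\frac{3}{2}}$)
$- 50 \sqrt{\left(-5 - 3\right) - 15} + V{\left(0 \right)} = - 50 \sqrt{\left(-5 - 3\right) - 15} + \left(4 - 2 \cdot 0^{\frac{3}{2}}\right) = - 50 \sqrt{-8 - 15} + \left(4 - 0\right) = - 50 \sqrt{-23} + \left(4 + 0\right) = - 50 i \sqrt{23} + 4 = 4 - 50 i \sqrt{23}$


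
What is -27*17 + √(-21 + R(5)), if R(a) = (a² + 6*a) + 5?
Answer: -459 + √39 ≈ -452.75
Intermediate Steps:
R(a) = 5 + a² + 6*a
-27*17 + √(-21 + R(5)) = -27*17 + √(-21 + (5 + 5² + 6*5)) = -459 + √(-21 + (5 + 25 + 30)) = -459 + √(-21 + 60) = -459 + √39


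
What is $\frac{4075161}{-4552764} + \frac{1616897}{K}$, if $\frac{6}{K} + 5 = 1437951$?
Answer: $\frac{1764204073151329067}{4552764} \approx 3.875 \cdot 10^{11}$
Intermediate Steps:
$K = \frac{3}{718973}$ ($K = \frac{6}{-5 + 1437951} = \frac{6}{1437946} = 6 \cdot \frac{1}{1437946} = \frac{3}{718973} \approx 4.1726 \cdot 10^{-6}$)
$\frac{4075161}{-4552764} + \frac{1616897}{K} = \frac{4075161}{-4552764} + \frac{1616897}{\frac{3}{718973}} = 4075161 \left(- \frac{1}{4552764}\right) + 1616897 \cdot \frac{718973}{3} = - \frac{1358387}{1517588} + \frac{1162505286781}{3} = \frac{1764204073151329067}{4552764}$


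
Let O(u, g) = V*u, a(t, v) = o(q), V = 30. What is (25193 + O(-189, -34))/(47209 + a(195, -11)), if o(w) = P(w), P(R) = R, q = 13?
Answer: 2789/6746 ≈ 0.41343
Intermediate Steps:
o(w) = w
a(t, v) = 13
O(u, g) = 30*u
(25193 + O(-189, -34))/(47209 + a(195, -11)) = (25193 + 30*(-189))/(47209 + 13) = (25193 - 5670)/47222 = 19523*(1/47222) = 2789/6746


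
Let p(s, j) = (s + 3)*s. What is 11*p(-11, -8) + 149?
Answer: 1117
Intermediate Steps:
p(s, j) = s*(3 + s) (p(s, j) = (3 + s)*s = s*(3 + s))
11*p(-11, -8) + 149 = 11*(-11*(3 - 11)) + 149 = 11*(-11*(-8)) + 149 = 11*88 + 149 = 968 + 149 = 1117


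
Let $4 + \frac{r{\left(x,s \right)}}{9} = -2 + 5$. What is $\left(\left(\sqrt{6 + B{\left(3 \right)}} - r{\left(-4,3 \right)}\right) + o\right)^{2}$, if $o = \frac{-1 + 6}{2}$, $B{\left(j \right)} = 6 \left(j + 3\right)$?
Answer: $\frac{697}{4} + 23 \sqrt{42} \approx 323.31$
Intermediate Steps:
$r{\left(x,s \right)} = -9$ ($r{\left(x,s \right)} = -36 + 9 \left(-2 + 5\right) = -36 + 9 \cdot 3 = -36 + 27 = -9$)
$B{\left(j \right)} = 18 + 6 j$ ($B{\left(j \right)} = 6 \left(3 + j\right) = 18 + 6 j$)
$o = \frac{5}{2}$ ($o = 5 \cdot \frac{1}{2} = \frac{5}{2} \approx 2.5$)
$\left(\left(\sqrt{6 + B{\left(3 \right)}} - r{\left(-4,3 \right)}\right) + o\right)^{2} = \left(\left(\sqrt{6 + \left(18 + 6 \cdot 3\right)} - -9\right) + \frac{5}{2}\right)^{2} = \left(\left(\sqrt{6 + \left(18 + 18\right)} + 9\right) + \frac{5}{2}\right)^{2} = \left(\left(\sqrt{6 + 36} + 9\right) + \frac{5}{2}\right)^{2} = \left(\left(\sqrt{42} + 9\right) + \frac{5}{2}\right)^{2} = \left(\left(9 + \sqrt{42}\right) + \frac{5}{2}\right)^{2} = \left(\frac{23}{2} + \sqrt{42}\right)^{2}$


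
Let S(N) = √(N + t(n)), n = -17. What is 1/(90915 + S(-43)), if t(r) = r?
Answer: 6061/551035819 - 2*I*√15/8265537285 ≈ 1.0999e-5 - 9.3714e-10*I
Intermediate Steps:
S(N) = √(-17 + N) (S(N) = √(N - 17) = √(-17 + N))
1/(90915 + S(-43)) = 1/(90915 + √(-17 - 43)) = 1/(90915 + √(-60)) = 1/(90915 + 2*I*√15)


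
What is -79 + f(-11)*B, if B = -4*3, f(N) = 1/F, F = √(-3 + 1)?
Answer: -79 + 6*I*√2 ≈ -79.0 + 8.4853*I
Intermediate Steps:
F = I*√2 (F = √(-2) = I*√2 ≈ 1.4142*I)
f(N) = -I*√2/2 (f(N) = 1/(I*√2) = -I*√2/2)
B = -12
-79 + f(-11)*B = -79 - I*√2/2*(-12) = -79 + 6*I*√2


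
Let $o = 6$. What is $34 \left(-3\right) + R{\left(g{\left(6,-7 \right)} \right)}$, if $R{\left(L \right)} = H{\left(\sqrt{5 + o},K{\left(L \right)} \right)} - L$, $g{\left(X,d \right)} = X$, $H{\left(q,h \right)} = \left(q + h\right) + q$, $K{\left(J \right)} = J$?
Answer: $-102 + 2 \sqrt{11} \approx -95.367$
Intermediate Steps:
$H{\left(q,h \right)} = h + 2 q$ ($H{\left(q,h \right)} = \left(h + q\right) + q = h + 2 q$)
$R{\left(L \right)} = 2 \sqrt{11}$ ($R{\left(L \right)} = \left(L + 2 \sqrt{5 + 6}\right) - L = \left(L + 2 \sqrt{11}\right) - L = 2 \sqrt{11}$)
$34 \left(-3\right) + R{\left(g{\left(6,-7 \right)} \right)} = 34 \left(-3\right) + 2 \sqrt{11} = -102 + 2 \sqrt{11}$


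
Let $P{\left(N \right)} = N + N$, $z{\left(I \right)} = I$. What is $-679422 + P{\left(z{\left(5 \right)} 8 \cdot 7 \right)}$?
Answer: $-678862$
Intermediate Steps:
$P{\left(N \right)} = 2 N$
$-679422 + P{\left(z{\left(5 \right)} 8 \cdot 7 \right)} = -679422 + 2 \cdot 5 \cdot 8 \cdot 7 = -679422 + 2 \cdot 40 \cdot 7 = -679422 + 2 \cdot 280 = -679422 + 560 = -678862$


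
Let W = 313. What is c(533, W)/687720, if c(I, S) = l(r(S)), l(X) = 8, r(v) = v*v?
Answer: 1/85965 ≈ 1.1633e-5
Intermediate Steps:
r(v) = v²
c(I, S) = 8
c(533, W)/687720 = 8/687720 = 8*(1/687720) = 1/85965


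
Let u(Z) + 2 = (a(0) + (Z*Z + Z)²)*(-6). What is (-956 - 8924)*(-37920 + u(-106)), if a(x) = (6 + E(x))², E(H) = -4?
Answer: 7343797538480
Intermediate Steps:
a(x) = 4 (a(x) = (6 - 4)² = 2² = 4)
u(Z) = -26 - 6*(Z + Z²)² (u(Z) = -2 + (4 + (Z*Z + Z)²)*(-6) = -2 + (4 + (Z² + Z)²)*(-6) = -2 + (4 + (Z + Z²)²)*(-6) = -2 + (-24 - 6*(Z + Z²)²) = -26 - 6*(Z + Z²)²)
(-956 - 8924)*(-37920 + u(-106)) = (-956 - 8924)*(-37920 + (-26 - 6*(-106)²*(1 - 106)²)) = -9880*(-37920 + (-26 - 6*11236*(-105)²)) = -9880*(-37920 + (-26 - 6*11236*11025)) = -9880*(-37920 + (-26 - 743261400)) = -9880*(-37920 - 743261426) = -9880*(-743299346) = 7343797538480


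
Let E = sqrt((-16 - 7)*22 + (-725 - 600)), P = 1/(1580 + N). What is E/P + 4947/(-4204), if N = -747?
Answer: -4947/4204 + 833*I*sqrt(1831) ≈ -1.1767 + 35644.0*I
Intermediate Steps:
P = 1/833 (P = 1/(1580 - 747) = 1/833 ≈ 0.0012005)
E = I*sqrt(1831) (E = sqrt(-23*22 - 1325) = sqrt(-506 - 1325) = sqrt(-1831) = I*sqrt(1831) ≈ 42.79*I)
E/P + 4947/(-4204) = (I*sqrt(1831))/(1/833) + 4947/(-4204) = (I*sqrt(1831))*833 + 4947*(-1/4204) = 833*I*sqrt(1831) - 4947/4204 = -4947/4204 + 833*I*sqrt(1831)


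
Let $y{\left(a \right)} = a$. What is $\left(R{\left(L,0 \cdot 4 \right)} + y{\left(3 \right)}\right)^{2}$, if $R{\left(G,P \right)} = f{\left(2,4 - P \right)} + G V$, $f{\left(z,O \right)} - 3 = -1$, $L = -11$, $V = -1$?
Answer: $256$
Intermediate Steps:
$f{\left(z,O \right)} = 2$ ($f{\left(z,O \right)} = 3 - 1 = 2$)
$R{\left(G,P \right)} = 2 - G$ ($R{\left(G,P \right)} = 2 + G \left(-1\right) = 2 - G$)
$\left(R{\left(L,0 \cdot 4 \right)} + y{\left(3 \right)}\right)^{2} = \left(\left(2 - -11\right) + 3\right)^{2} = \left(\left(2 + 11\right) + 3\right)^{2} = \left(13 + 3\right)^{2} = 16^{2} = 256$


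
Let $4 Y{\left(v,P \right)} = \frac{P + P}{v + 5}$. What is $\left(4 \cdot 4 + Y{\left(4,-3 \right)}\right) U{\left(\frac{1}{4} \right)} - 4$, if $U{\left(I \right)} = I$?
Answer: $- \frac{1}{24} \approx -0.041667$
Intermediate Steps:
$Y{\left(v,P \right)} = \frac{P}{2 \left(5 + v\right)}$ ($Y{\left(v,P \right)} = \frac{\left(P + P\right) \frac{1}{v + 5}}{4} = \frac{2 P \frac{1}{5 + v}}{4} = \frac{P}{2 \left(5 + v\right)}$)
$\left(4 \cdot 4 + Y{\left(4,-3 \right)}\right) U{\left(\frac{1}{4} \right)} - 4 = \frac{4 \cdot 4 + \frac{1}{2} \left(-3\right) \frac{1}{5 + 4}}{4} - 4 = \left(16 + \frac{1}{2} \left(-3\right) \frac{1}{9}\right) \frac{1}{4} - 4 = \left(16 - \frac{1}{6}\right) \frac{1}{4} - 4 = \frac{95}{6} \cdot \frac{1}{4} - 4 = \frac{95}{24} - 4 = - \frac{1}{24}$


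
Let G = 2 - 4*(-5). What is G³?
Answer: 10648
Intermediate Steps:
G = 22 (G = 2 + 20 = 22)
G³ = 22³ = 10648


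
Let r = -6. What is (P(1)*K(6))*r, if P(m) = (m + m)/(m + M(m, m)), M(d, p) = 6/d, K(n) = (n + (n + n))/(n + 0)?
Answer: -36/7 ≈ -5.1429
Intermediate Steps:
K(n) = 3 (K(n) = (n + 2*n)/n = (3*n)/n = 3)
P(m) = 2*m/(m + 6/m) (P(m) = (m + m)/(m + 6/m) = (2*m)/(m + 6/m) = 2*m/(m + 6/m))
(P(1)*K(6))*r = ((2*1**2/(6 + 1**2))*3)*(-6) = ((2*1/(6 + 1))*3)*(-6) = ((2*1/7)*3)*(-6) = ((2*1*(1/7))*3)*(-6) = ((2/7)*3)*(-6) = (6/7)*(-6) = -36/7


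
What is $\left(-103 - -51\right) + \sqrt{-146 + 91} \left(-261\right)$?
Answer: $-52 - 261 i \sqrt{55} \approx -52.0 - 1935.6 i$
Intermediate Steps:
$\left(-103 - -51\right) + \sqrt{-146 + 91} \left(-261\right) = \left(-103 + 51\right) + \sqrt{-55} \left(-261\right) = -52 + i \sqrt{55} \left(-261\right) = -52 - 261 i \sqrt{55}$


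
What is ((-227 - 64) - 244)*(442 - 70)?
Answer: -199020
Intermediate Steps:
((-227 - 64) - 244)*(442 - 70) = (-291 - 244)*372 = -535*372 = -199020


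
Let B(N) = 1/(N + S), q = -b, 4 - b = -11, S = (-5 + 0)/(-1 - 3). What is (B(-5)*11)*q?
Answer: 44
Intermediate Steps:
S = 5/4 (S = -5/(-4) = -5*(-¼) = 5/4 ≈ 1.2500)
b = 15 (b = 4 - 1*(-11) = 4 + 11 = 15)
q = -15 (q = -1*15 = -15)
B(N) = 1/(5/4 + N) (B(N) = 1/(N + 5/4) = 1/(5/4 + N))
(B(-5)*11)*q = ((4/(5 + 4*(-5)))*11)*(-15) = ((4/(5 - 20))*11)*(-15) = ((4/(-15))*11)*(-15) = ((4*(-1/15))*11)*(-15) = -4/15*11*(-15) = -44/15*(-15) = 44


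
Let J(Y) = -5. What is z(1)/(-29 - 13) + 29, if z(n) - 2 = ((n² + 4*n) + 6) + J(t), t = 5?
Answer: 605/21 ≈ 28.810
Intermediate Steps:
z(n) = 3 + n² + 4*n (z(n) = 2 + (((n² + 4*n) + 6) - 5) = 2 + ((6 + n² + 4*n) - 5) = 2 + (1 + n² + 4*n) = 3 + n² + 4*n)
z(1)/(-29 - 13) + 29 = (3 + 1² + 4*1)/(-29 - 13) + 29 = (3 + 1 + 4)/(-42) + 29 = 8*(-1/42) + 29 = -4/21 + 29 = 605/21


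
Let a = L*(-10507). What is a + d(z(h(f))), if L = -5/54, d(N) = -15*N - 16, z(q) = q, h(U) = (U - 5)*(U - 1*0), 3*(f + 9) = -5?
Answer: -83689/54 ≈ -1549.8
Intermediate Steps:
f = -32/3 (f = -9 + (⅓)*(-5) = -9 - 5/3 = -32/3 ≈ -10.667)
h(U) = U*(-5 + U) (h(U) = (-5 + U)*(U + 0) = (-5 + U)*U = U*(-5 + U))
d(N) = -16 - 15*N
L = -5/54 (L = -5*1/54 = -5/54 ≈ -0.092593)
a = 52535/54 (a = -5/54*(-10507) = 52535/54 ≈ 972.87)
a + d(z(h(f))) = 52535/54 + (-16 - (-160)*(-5 - 32/3)) = 52535/54 + (-16 - (-160)*(-47)/3) = 52535/54 + (-16 - 15*1504/9) = 52535/54 + (-16 - 7520/3) = 52535/54 - 7568/3 = -83689/54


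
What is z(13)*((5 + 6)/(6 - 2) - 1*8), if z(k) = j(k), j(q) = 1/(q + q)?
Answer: -21/104 ≈ -0.20192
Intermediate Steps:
j(q) = 1/(2*q)
z(k) = 1/(2*k)
z(13)*((5 + 6)/(6 - 2) - 1*8) = ((1/2)/13)*((5 + 6)/(6 - 2) - 1*8) = ((1/2)*(1/13))*(11/4 - 8) = (11*(1/4) - 8)/26 = (11/4 - 8)/26 = (1/26)*(-21/4) = -21/104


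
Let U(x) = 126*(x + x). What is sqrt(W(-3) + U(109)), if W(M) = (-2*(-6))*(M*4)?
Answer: 6*sqrt(759) ≈ 165.30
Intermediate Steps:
U(x) = 252*x (U(x) = 126*(2*x) = 252*x)
W(M) = 48*M (W(M) = 12*(4*M) = 48*M)
sqrt(W(-3) + U(109)) = sqrt(48*(-3) + 252*109) = sqrt(-144 + 27468) = sqrt(27324) = 6*sqrt(759)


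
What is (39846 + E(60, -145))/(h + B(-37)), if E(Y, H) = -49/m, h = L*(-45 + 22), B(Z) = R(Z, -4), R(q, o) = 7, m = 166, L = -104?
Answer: 6614387/398234 ≈ 16.609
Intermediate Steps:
B(Z) = 7
h = 2392 (h = -104*(-45 + 22) = -104*(-23) = 2392)
E(Y, H) = -49/166
(39846 + E(60, -145))/(h + B(-37)) = (39846 - 49/166)/(2392 + 7) = (6614387/166)/2399 = (6614387/166)*(1/2399) = 6614387/398234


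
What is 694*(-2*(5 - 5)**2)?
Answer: 0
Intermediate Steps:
694*(-2*(5 - 5)**2) = 694*(-2*0**2) = 694*(-2*0) = 694*0 = 0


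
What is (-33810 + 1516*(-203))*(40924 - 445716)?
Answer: 138259945936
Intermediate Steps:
(-33810 + 1516*(-203))*(40924 - 445716) = (-33810 - 307748)*(-404792) = -341558*(-404792) = 138259945936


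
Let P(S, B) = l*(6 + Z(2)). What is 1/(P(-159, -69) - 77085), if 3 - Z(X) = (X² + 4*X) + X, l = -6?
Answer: -1/77055 ≈ -1.2978e-5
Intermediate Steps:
Z(X) = 3 - X² - 5*X (Z(X) = 3 - ((X² + 4*X) + X) = 3 - (X² + 5*X) = 3 + (-X² - 5*X) = 3 - X² - 5*X)
P(S, B) = 30 (P(S, B) = -6*(6 + (3 - 1*2² - 5*2)) = -6*(6 + (3 - 1*4 - 10)) = -6*(6 + (3 - 4 - 10)) = -6*(6 - 11) = -6*(-5) = 30)
1/(P(-159, -69) - 77085) = 1/(30 - 77085) = 1/(-77055) = -1/77055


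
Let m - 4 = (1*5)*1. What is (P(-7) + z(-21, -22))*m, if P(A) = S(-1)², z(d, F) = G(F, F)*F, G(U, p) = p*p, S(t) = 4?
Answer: -95688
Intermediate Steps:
G(U, p) = p²
z(d, F) = F³ (z(d, F) = F²*F = F³)
P(A) = 16 (P(A) = 4² = 16)
m = 9 (m = 4 + (1*5)*1 = 4 + 5*1 = 4 + 5 = 9)
(P(-7) + z(-21, -22))*m = (16 + (-22)³)*9 = (16 - 10648)*9 = -10632*9 = -95688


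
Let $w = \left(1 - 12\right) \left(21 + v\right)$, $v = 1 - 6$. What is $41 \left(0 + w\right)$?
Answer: $-7216$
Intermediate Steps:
$v = -5$ ($v = 1 - 6 = -5$)
$w = -176$ ($w = \left(1 - 12\right) \left(21 - 5\right) = \left(-11\right) 16 = -176$)
$41 \left(0 + w\right) = 41 \left(0 - 176\right) = 41 \left(-176\right) = -7216$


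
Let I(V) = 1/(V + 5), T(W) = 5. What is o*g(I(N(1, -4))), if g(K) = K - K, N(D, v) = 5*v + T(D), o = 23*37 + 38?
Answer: 0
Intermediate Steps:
o = 889 (o = 851 + 38 = 889)
N(D, v) = 5 + 5*v (N(D, v) = 5*v + 5 = 5 + 5*v)
I(V) = 1/(5 + V)
g(K) = 0
o*g(I(N(1, -4))) = 889*0 = 0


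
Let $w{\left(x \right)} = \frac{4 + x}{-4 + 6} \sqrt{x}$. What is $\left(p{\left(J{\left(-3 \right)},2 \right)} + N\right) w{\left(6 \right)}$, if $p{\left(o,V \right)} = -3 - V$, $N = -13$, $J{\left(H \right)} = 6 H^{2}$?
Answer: $- 90 \sqrt{6} \approx -220.45$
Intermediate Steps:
$w{\left(x \right)} = \sqrt{x} \left(2 + \frac{x}{2}\right)$ ($w{\left(x \right)} = \frac{4 + x}{2} \sqrt{x} = \left(4 + x\right) \frac{1}{2} \sqrt{x} = \left(2 + \frac{x}{2}\right) \sqrt{x} = \sqrt{x} \left(2 + \frac{x}{2}\right)$)
$\left(p{\left(J{\left(-3 \right)},2 \right)} + N\right) w{\left(6 \right)} = \left(\left(-3 - 2\right) - 13\right) \frac{\sqrt{6} \left(4 + 6\right)}{2} = \left(\left(-3 - 2\right) - 13\right) \frac{1}{2} \sqrt{6} \cdot 10 = \left(-5 - 13\right) 5 \sqrt{6} = - 18 \cdot 5 \sqrt{6} = - 90 \sqrt{6}$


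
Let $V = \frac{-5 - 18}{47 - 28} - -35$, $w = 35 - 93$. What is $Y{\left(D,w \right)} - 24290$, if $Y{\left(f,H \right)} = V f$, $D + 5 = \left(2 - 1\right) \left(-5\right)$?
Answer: $- \frac{467930}{19} \approx -24628.0$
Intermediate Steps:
$w = -58$ ($w = 35 - 93 = -58$)
$D = -10$ ($D = -5 + \left(2 - 1\right) \left(-5\right) = -5 + 1 \left(-5\right) = -5 - 5 = -10$)
$V = \frac{642}{19}$ ($V = - \frac{23}{19} + 35 = \frac{642}{19} \approx 33.789$)
$Y{\left(f,H \right)} = \frac{642 f}{19}$
$Y{\left(D,w \right)} - 24290 = \frac{642}{19} \left(-10\right) - 24290 = - \frac{6420}{19} - 24290 = - \frac{467930}{19}$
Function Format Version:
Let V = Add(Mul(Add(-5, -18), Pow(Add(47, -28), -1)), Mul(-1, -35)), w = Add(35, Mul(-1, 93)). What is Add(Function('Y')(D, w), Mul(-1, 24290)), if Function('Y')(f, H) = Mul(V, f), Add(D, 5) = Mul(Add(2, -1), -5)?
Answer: Rational(-467930, 19) ≈ -24628.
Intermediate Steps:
w = -58 (w = Add(35, -93) = -58)
D = -10 (D = Add(-5, Mul(Add(2, -1), -5)) = Add(-5, Mul(1, -5)) = Add(-5, -5) = -10)
V = Rational(642, 19) (V = Add(Mul(-23, Pow(19, -1)), 35) = Add(Mul(-23, Rational(1, 19)), 35) = Add(Rational(-23, 19), 35) = Rational(642, 19) ≈ 33.789)
Function('Y')(f, H) = Mul(Rational(642, 19), f)
Add(Function('Y')(D, w), Mul(-1, 24290)) = Add(Mul(Rational(642, 19), -10), Mul(-1, 24290)) = Add(Rational(-6420, 19), -24290) = Rational(-467930, 19)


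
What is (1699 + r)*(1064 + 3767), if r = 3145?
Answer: 23401364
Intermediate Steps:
(1699 + r)*(1064 + 3767) = (1699 + 3145)*(1064 + 3767) = 4844*4831 = 23401364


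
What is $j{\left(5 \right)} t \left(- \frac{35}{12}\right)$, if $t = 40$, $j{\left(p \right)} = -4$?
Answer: $\frac{1400}{3} \approx 466.67$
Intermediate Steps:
$j{\left(5 \right)} t \left(- \frac{35}{12}\right) = \left(-4\right) 40 \left(- \frac{35}{12}\right) = - 160 \left(\left(-35\right) \frac{1}{12}\right) = \left(-160\right) \left(- \frac{35}{12}\right) = \frac{1400}{3}$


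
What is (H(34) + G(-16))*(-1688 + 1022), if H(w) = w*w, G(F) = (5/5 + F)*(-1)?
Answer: -779886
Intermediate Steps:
G(F) = -1 - F (G(F) = (5*(1/5) + F)*(-1) = (1 + F)*(-1) = -1 - F)
H(w) = w**2
(H(34) + G(-16))*(-1688 + 1022) = (34**2 + (-1 - 1*(-16)))*(-1688 + 1022) = (1156 + (-1 + 16))*(-666) = (1156 + 15)*(-666) = 1171*(-666) = -779886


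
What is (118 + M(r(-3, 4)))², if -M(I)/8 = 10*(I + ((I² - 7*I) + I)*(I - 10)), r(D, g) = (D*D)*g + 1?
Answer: 6152195651044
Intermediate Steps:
r(D, g) = 1 + g*D² (r(D, g) = D²*g + 1 = g*D² + 1 = 1 + g*D²)
M(I) = -80*I - 80*(-10 + I)*(I² - 6*I) (M(I) = -80*(I + ((I² - 7*I) + I)*(I - 10)) = -80*(I + (I² - 6*I)*(-10 + I)) = -80*(I + (-10 + I)*(I² - 6*I)) = -8*(10*I + 10*(-10 + I)*(I² - 6*I)) = -80*I - 80*(-10 + I)*(I² - 6*I))
(118 + M(r(-3, 4)))² = (118 + 80*(1 + 4*(-3)²)*(-61 - (1 + 4*(-3)²)² + 16*(1 + 4*(-3)²)))² = (118 + 80*(1 + 4*9)*(-61 - (1 + 4*9)² + 16*(1 + 4*9)))² = (118 + 80*(1 + 36)*(-61 - (1 + 36)² + 16*(1 + 36)))² = (118 + 80*37*(-61 - 1*37² + 16*37))² = (118 + 80*37*(-61 - 1*1369 + 592))² = (118 + 80*37*(-61 - 1369 + 592))² = (118 + 80*37*(-838))² = (118 - 2480480)² = (-2480362)² = 6152195651044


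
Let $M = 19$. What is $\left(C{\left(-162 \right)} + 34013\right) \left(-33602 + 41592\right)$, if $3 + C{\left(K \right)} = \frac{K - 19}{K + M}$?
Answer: $\frac{38860251890}{143} \approx 2.7175 \cdot 10^{8}$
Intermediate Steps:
$C{\left(K \right)} = -3 + \frac{-19 + K}{19 + K}$ ($C{\left(K \right)} = -3 + \frac{K - 19}{K + 19} = -3 + \frac{-19 + K}{19 + K}$)
$\left(C{\left(-162 \right)} + 34013\right) \left(-33602 + 41592\right) = \left(\frac{2 \left(-38 - -162\right)}{19 - 162} + 34013\right) \left(-33602 + 41592\right) = \left(\frac{2 \left(-38 + 162\right)}{-143} + 34013\right) 7990 = \left(2 \left(- \frac{1}{143}\right) 124 + 34013\right) 7990 = \left(- \frac{248}{143} + 34013\right) 7990 = \frac{4863611}{143} \cdot 7990 = \frac{38860251890}{143}$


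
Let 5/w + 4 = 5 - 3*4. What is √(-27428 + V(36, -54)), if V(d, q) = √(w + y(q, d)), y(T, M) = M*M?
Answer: √(-3318788 + 11*√156761)/11 ≈ 165.51*I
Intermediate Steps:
y(T, M) = M²
w = -5/11 (w = 5/(-4 + (5 - 3*4)) = 5/(-4 + (5 - 12)) = 5/(-4 - 7) = 5/(-11) = 5*(-1/11) = -5/11 ≈ -0.45455)
V(d, q) = √(-5/11 + d²)
√(-27428 + V(36, -54)) = √(-27428 + √(-55 + 121*36²)/11) = √(-27428 + √(-55 + 121*1296)/11) = √(-27428 + √(-55 + 156816)/11) = √(-27428 + √156761/11)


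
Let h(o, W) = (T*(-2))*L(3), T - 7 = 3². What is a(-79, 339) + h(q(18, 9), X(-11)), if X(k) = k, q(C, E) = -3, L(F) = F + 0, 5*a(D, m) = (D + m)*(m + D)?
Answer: 13424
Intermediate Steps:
a(D, m) = (D + m)²/5 (a(D, m) = ((D + m)*(m + D))/5 = ((D + m)*(D + m))/5 = (D + m)²/5)
T = 16 (T = 7 + 3² = 7 + 9 = 16)
L(F) = F
h(o, W) = -96 (h(o, W) = (16*(-2))*3 = -32*3 = -96)
a(-79, 339) + h(q(18, 9), X(-11)) = (-79 + 339)²/5 - 96 = (⅕)*260² - 96 = (⅕)*67600 - 96 = 13520 - 96 = 13424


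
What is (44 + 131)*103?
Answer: 18025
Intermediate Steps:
(44 + 131)*103 = 175*103 = 18025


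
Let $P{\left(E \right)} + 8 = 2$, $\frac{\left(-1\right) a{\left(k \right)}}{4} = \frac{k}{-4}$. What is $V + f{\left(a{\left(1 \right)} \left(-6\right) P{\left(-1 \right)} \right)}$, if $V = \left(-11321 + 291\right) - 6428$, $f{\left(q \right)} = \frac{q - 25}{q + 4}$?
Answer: $- \frac{698309}{40} \approx -17458.0$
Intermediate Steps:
$a{\left(k \right)} = k$ ($a{\left(k \right)} = - 4 \frac{k}{-4} = - 4 k \left(- \frac{1}{4}\right) = - 4 \left(- \frac{k}{4}\right) = k$)
$P{\left(E \right)} = -6$ ($P{\left(E \right)} = -8 + 2 = -6$)
$f{\left(q \right)} = \frac{-25 + q}{4 + q}$
$V = -17458$ ($V = -11030 - 6428 = -17458$)
$V + f{\left(a{\left(1 \right)} \left(-6\right) P{\left(-1 \right)} \right)} = -17458 + \frac{-25 + 1 \left(-6\right) \left(-6\right)}{4 + 1 \left(-6\right) \left(-6\right)} = -17458 + \frac{-25 - -36}{4 - -36} = -17458 + \frac{-25 + 36}{4 + 36} = -17458 + \frac{1}{40} \cdot 11 = -17458 + \frac{11}{40} = - \frac{698309}{40}$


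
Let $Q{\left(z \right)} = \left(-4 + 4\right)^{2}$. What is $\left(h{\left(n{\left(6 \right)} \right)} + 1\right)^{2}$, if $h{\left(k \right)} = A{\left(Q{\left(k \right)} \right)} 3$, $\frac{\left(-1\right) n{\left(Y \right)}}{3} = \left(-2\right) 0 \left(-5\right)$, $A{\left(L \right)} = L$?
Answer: $1$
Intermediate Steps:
$Q{\left(z \right)} = 0$ ($Q{\left(z \right)} = 0^{2} = 0$)
$n{\left(Y \right)} = 0$ ($n{\left(Y \right)} = - 3 \left(-2\right) 0 \left(-5\right) = - 3 \cdot 0 \left(-5\right) = \left(-3\right) 0 = 0$)
$h{\left(k \right)} = 0$ ($h{\left(k \right)} = 0 \cdot 3 = 0$)
$\left(h{\left(n{\left(6 \right)} \right)} + 1\right)^{2} = \left(0 + 1\right)^{2} = 1^{2} = 1$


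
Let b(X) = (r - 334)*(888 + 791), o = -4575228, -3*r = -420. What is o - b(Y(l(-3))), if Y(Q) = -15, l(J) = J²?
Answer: -4249502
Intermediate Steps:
r = 140 (r = -⅓*(-420) = 140)
b(X) = -325726 (b(X) = (140 - 334)*(888 + 791) = -194*1679 = -325726)
o - b(Y(l(-3))) = -4575228 - 1*(-325726) = -4575228 + 325726 = -4249502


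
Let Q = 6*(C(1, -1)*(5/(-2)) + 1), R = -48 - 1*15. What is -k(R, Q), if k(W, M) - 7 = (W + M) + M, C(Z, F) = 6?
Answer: 224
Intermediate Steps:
R = -63 (R = -48 - 15 = -63)
Q = -84 (Q = 6*(6*(5/(-2)) + 1) = 6*(6*(5*(-1/2)) + 1) = 6*(6*(-5/2) + 1) = 6*(-15 + 1) = 6*(-14) = -84)
k(W, M) = 7 + W + 2*M (k(W, M) = 7 + ((W + M) + M) = 7 + ((M + W) + M) = 7 + (W + 2*M) = 7 + W + 2*M)
-k(R, Q) = -(7 - 63 + 2*(-84)) = -(7 - 63 - 168) = -1*(-224) = 224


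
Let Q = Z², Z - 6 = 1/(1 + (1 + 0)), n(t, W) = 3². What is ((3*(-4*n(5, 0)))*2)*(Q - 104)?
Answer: 13338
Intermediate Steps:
n(t, W) = 9
Z = 13/2 (Z = 6 + 1/(1 + (1 + 0)) = 6 + 1/(1 + 1) = 6 + 1/2 = 6 + ½ = 13/2 ≈ 6.5000)
Q = 169/4 (Q = (13/2)² = 169/4 ≈ 42.250)
((3*(-4*n(5, 0)))*2)*(Q - 104) = ((3*(-4*9))*2)*(169/4 - 104) = ((3*(-36))*2)*(-247/4) = -108*2*(-247/4) = -216*(-247/4) = 13338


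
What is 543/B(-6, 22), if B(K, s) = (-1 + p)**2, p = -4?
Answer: 543/25 ≈ 21.720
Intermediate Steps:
B(K, s) = 25 (B(K, s) = (-1 - 4)**2 = (-5)**2 = 25)
543/B(-6, 22) = 543/25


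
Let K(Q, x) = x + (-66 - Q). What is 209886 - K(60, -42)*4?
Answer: 210558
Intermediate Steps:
K(Q, x) = -66 + x - Q
209886 - K(60, -42)*4 = 209886 - (-66 - 42 - 1*60)*4 = 209886 - (-66 - 42 - 60)*4 = 209886 - (-168)*4 = 209886 - 1*(-672) = 209886 + 672 = 210558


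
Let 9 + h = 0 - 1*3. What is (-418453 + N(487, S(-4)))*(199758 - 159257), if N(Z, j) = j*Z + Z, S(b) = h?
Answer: -17164728810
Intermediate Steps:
h = -12 (h = -9 + (0 - 1*3) = -9 + (0 - 3) = -9 - 3 = -12)
S(b) = -12
N(Z, j) = Z + Z*j (N(Z, j) = Z*j + Z = Z + Z*j)
(-418453 + N(487, S(-4)))*(199758 - 159257) = (-418453 + 487*(1 - 12))*(199758 - 159257) = (-418453 + 487*(-11))*40501 = (-418453 - 5357)*40501 = -423810*40501 = -17164728810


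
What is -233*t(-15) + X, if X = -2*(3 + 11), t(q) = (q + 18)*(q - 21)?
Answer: 25136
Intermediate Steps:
t(q) = (-21 + q)*(18 + q) (t(q) = (18 + q)*(-21 + q) = (-21 + q)*(18 + q))
X = -28 (X = -2*14 = -28)
-233*t(-15) + X = -233*(-378 + (-15)² - 3*(-15)) - 28 = -233*(-378 + 225 + 45) - 28 = -233*(-108) - 28 = 25164 - 28 = 25136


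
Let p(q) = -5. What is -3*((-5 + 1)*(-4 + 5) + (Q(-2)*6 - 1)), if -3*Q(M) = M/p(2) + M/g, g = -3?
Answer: 107/5 ≈ 21.400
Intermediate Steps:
Q(M) = 8*M/45 (Q(M) = -(M/(-5) + M/(-3))/3 = -(M*(-⅕) + M*(-⅓))/3 = -(-M/5 - M/3)/3 = -(-8)*M/45 = 8*M/45)
-3*((-5 + 1)*(-4 + 5) + (Q(-2)*6 - 1)) = -3*((-5 + 1)*(-4 + 5) + (((8/45)*(-2))*6 - 1)) = -3*(-4*1 + (-16/45*6 - 1)) = -3*(-4 + (-32/15 - 1)) = -3*(-4 - 47/15) = -3*(-107/15) = 107/5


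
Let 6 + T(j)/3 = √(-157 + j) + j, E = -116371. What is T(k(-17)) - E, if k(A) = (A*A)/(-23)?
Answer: 2675252/23 + 30*I*√897/23 ≈ 1.1632e+5 + 39.065*I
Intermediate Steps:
k(A) = -A²/23 (k(A) = A²*(-1/23) = -A²/23)
T(j) = -18 + 3*j + 3*√(-157 + j) (T(j) = -18 + 3*(√(-157 + j) + j) = -18 + 3*(j + √(-157 + j)) = -18 + (3*j + 3*√(-157 + j)) = -18 + 3*j + 3*√(-157 + j))
T(k(-17)) - E = (-18 + 3*(-1/23*(-17)²) + 3*√(-157 - 1/23*(-17)²)) - 1*(-116371) = (-18 + 3*(-1/23*289) + 3*√(-157 - 1/23*289)) + 116371 = (-18 + 3*(-289/23) + 3*√(-157 - 289/23)) + 116371 = (-18 - 867/23 + 3*√(-3900/23)) + 116371 = (-18 - 867/23 + 3*(10*I*√897/23)) + 116371 = (-18 - 867/23 + 30*I*√897/23) + 116371 = (-1281/23 + 30*I*√897/23) + 116371 = 2675252/23 + 30*I*√897/23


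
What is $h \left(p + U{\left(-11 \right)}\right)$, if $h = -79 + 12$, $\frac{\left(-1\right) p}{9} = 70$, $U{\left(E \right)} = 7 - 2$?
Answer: $41875$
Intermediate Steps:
$U{\left(E \right)} = 5$
$p = -630$ ($p = \left(-9\right) 70 = -630$)
$h = -67$
$h \left(p + U{\left(-11 \right)}\right) = - 67 \left(-630 + 5\right) = \left(-67\right) \left(-625\right) = 41875$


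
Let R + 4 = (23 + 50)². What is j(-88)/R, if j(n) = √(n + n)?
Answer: 4*I*√11/5325 ≈ 0.0024914*I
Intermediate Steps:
j(n) = √2*√n (j(n) = √(2*n) = √2*√n)
R = 5325 (R = -4 + (23 + 50)² = -4 + 73² = -4 + 5329 = 5325)
j(-88)/R = (√2*√(-88))/5325 = (√2*(2*I*√22))*(1/5325) = (4*I*√11)*(1/5325) = 4*I*√11/5325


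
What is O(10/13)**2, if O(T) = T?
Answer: 100/169 ≈ 0.59172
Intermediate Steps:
O(10/13)**2 = (10/13)**2 = 100/169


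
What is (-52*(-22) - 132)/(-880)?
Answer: -23/20 ≈ -1.1500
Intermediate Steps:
(-52*(-22) - 132)/(-880) = (1144 - 132)*(-1/880) = 1012*(-1/880) = -23/20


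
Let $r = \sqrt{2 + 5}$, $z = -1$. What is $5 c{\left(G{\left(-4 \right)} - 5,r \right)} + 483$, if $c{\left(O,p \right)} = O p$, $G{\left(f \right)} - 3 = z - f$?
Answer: $483 + 5 \sqrt{7} \approx 496.23$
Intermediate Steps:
$G{\left(f \right)} = 2 - f$ ($G{\left(f \right)} = 3 - \left(1 + f\right) = 2 - f$)
$r = \sqrt{7} \approx 2.6458$
$5 c{\left(G{\left(-4 \right)} - 5,r \right)} + 483 = 5 \left(\left(2 - -4\right) - 5\right) \sqrt{7} + 483 = 5 \left(\left(2 + 4\right) - 5\right) \sqrt{7} + 483 = 5 \left(6 - 5\right) \sqrt{7} + 483 = 5 \cdot 1 \sqrt{7} + 483 = 5 \sqrt{7} + 483 = 483 + 5 \sqrt{7}$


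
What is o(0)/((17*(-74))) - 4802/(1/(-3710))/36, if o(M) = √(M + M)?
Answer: 4453855/9 ≈ 4.9487e+5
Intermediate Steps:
o(M) = √2*√M (o(M) = √(2*M) = √2*√M)
o(0)/((17*(-74))) - 4802/(1/(-3710))/36 = (√2*√0)/((17*(-74))) - 4802/(1/(-3710))/36 = (√2*0)/(-1258) - 4802/(-1/3710)*(1/36) = 0*(-1/1258) - 4802*(-3710)*(1/36) = 0 + 17815420*(1/36) = 0 + 4453855/9 = 4453855/9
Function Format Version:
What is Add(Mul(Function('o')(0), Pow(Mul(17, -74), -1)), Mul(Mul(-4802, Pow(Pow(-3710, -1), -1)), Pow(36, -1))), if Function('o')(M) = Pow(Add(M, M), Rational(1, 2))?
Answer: Rational(4453855, 9) ≈ 4.9487e+5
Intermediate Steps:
Function('o')(M) = Mul(Pow(2, Rational(1, 2)), Pow(M, Rational(1, 2))) (Function('o')(M) = Pow(Mul(2, M), Rational(1, 2)) = Mul(Pow(2, Rational(1, 2)), Pow(M, Rational(1, 2))))
Add(Mul(Function('o')(0), Pow(Mul(17, -74), -1)), Mul(Mul(-4802, Pow(Pow(-3710, -1), -1)), Pow(36, -1))) = Add(Mul(Mul(Pow(2, Rational(1, 2)), Pow(0, Rational(1, 2))), Pow(Mul(17, -74), -1)), Mul(Mul(-4802, Pow(Pow(-3710, -1), -1)), Pow(36, -1))) = Add(Mul(Mul(Pow(2, Rational(1, 2)), 0), Pow(-1258, -1)), Mul(Mul(-4802, Pow(Rational(-1, 3710), -1)), Rational(1, 36))) = Add(Mul(0, Rational(-1, 1258)), Mul(Mul(-4802, -3710), Rational(1, 36))) = Add(0, Mul(17815420, Rational(1, 36))) = Add(0, Rational(4453855, 9)) = Rational(4453855, 9)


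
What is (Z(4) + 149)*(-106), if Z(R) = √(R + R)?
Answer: -15794 - 212*√2 ≈ -16094.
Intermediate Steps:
Z(R) = √2*√R (Z(R) = √(2*R) = √2*√R)
(Z(4) + 149)*(-106) = (√2*√4 + 149)*(-106) = (√2*2 + 149)*(-106) = (2*√2 + 149)*(-106) = (149 + 2*√2)*(-106) = -15794 - 212*√2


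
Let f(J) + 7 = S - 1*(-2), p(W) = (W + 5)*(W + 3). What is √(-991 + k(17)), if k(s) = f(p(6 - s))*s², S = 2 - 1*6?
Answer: 2*I*√898 ≈ 59.933*I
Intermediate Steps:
S = -4 (S = 2 - 6 = -4)
p(W) = (3 + W)*(5 + W) (p(W) = (5 + W)*(3 + W) = (3 + W)*(5 + W))
f(J) = -9 (f(J) = -7 + (-4 - 1*(-2)) = -7 + (-4 + 2) = -7 - 2 = -9)
k(s) = -9*s²
√(-991 + k(17)) = √(-991 - 9*17²) = √(-991 - 9*289) = √(-991 - 2601) = √(-3592) = 2*I*√898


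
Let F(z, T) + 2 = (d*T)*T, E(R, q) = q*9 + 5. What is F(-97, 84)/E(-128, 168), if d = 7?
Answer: 49390/1517 ≈ 32.558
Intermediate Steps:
E(R, q) = 5 + 9*q (E(R, q) = 9*q + 5 = 5 + 9*q)
F(z, T) = -2 + 7*T² (F(z, T) = -2 + (7*T)*T = -2 + 7*T²)
F(-97, 84)/E(-128, 168) = (-2 + 7*84²)/(5 + 9*168) = (-2 + 7*7056)/(5 + 1512) = (-2 + 49392)/1517 = 49390*(1/1517) = 49390/1517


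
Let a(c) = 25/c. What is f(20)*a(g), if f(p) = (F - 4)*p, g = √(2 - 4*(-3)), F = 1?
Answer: -750*√14/7 ≈ -400.89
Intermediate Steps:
g = √14 (g = √(2 + 12) = √14 ≈ 3.7417)
f(p) = -3*p (f(p) = (1 - 4)*p = -3*p)
f(20)*a(g) = (-3*20)*(25/(√14)) = -1500*√14/14 = -750*√14/7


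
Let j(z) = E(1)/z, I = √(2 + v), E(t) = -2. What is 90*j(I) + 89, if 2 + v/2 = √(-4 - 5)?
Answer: 89 - 90*√2/√(-1 + 3*I) ≈ 47.15 + 58.064*I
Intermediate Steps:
v = -4 + 6*I (v = -4 + 2*√(-4 - 5) = -4 + 2*√(-9) = -4 + 2*(3*I) = -4 + 6*I ≈ -4.0 + 6.0*I)
I = √(-2 + 6*I) (I = √(2 + (-4 + 6*I)) = √(-2 + 6*I) ≈ 1.4705 + 2.0402*I)
j(z) = -2/z
90*j(I) + 89 = 90*(-2/√(-2 + 6*I)) + 89 = -180/√(-2 + 6*I) + 89 = 89 - 180/√(-2 + 6*I)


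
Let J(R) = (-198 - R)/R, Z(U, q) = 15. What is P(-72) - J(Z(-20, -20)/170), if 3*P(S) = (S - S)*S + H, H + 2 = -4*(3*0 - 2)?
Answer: 2247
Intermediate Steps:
H = 6 (H = -2 - 4*(3*0 - 2) = -2 - 4*(0 - 2) = -2 - 4*(-2) = -2 + 8 = 6)
P(S) = 2 (P(S) = ((S - S)*S + 6)/3 = (0*S + 6)/3 = (0 + 6)/3 = (⅓)*6 = 2)
J(R) = (-198 - R)/R
P(-72) - J(Z(-20, -20)/170) = 2 - (-198 - 15/170)/(15/170) = 2 - (-198 - 15/170)/(15*(1/170)) = 2 - (-198 - 1*3/34)/3/34 = 2 - 34*(-198 - 3/34)/3 = 2 - 34*(-6735)/(3*34) = 2 - 1*(-2245) = 2 + 2245 = 2247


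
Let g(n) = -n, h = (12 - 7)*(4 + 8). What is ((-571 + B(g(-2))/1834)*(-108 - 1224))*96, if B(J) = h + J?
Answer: 66950710272/917 ≈ 7.3011e+7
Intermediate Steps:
h = 60 (h = 5*12 = 60)
B(J) = 60 + J
((-571 + B(g(-2))/1834)*(-108 - 1224))*96 = ((-571 + (60 - 1*(-2))/1834)*(-108 - 1224))*96 = ((-571 + (60 + 2)*(1/1834))*(-1332))*96 = ((-571 + 62*(1/1834))*(-1332))*96 = ((-571 + 31/917)*(-1332))*96 = -523576/917*(-1332)*96 = (697403232/917)*96 = 66950710272/917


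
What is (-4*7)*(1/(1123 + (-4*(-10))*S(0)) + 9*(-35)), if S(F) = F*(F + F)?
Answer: 9904832/1123 ≈ 8820.0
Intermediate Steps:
S(F) = 2*F² (S(F) = F*(2*F) = 2*F²)
(-4*7)*(1/(1123 + (-4*(-10))*S(0)) + 9*(-35)) = (-4*7)*(1/(1123 + (-4*(-10))*(2*0²)) + 9*(-35)) = -28*(1/(1123 + 40*(2*0)) - 315) = -28*(1/(1123 + 40*0) - 315) = -28*(1/(1123 + 0) - 315) = -28*(1/1123 - 315) = -28*(-353744/1123) = 9904832/1123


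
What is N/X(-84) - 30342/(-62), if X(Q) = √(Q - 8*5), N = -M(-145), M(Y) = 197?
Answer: 15171/31 + 197*I*√31/62 ≈ 489.39 + 17.691*I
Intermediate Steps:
N = -197 (N = -1*197 = -197)
X(Q) = √(-40 + Q) (X(Q) = √(Q - 40) = √(-40 + Q))
N/X(-84) - 30342/(-62) = -197/√(-40 - 84) - 30342/(-62) = -197*(-I*√31/62) - 30342*(-1/62) = -197*(-I*√31/62) + 15171/31 = -(-197)*I*√31/62 + 15171/31 = 197*I*√31/62 + 15171/31 = 15171/31 + 197*I*√31/62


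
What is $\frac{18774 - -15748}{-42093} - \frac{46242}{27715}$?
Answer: $- \frac{2903241736}{1166607495} \approx -2.4886$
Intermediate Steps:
$\frac{18774 - -15748}{-42093} - \frac{46242}{27715} = \left(18774 + 15748\right) \left(- \frac{1}{42093}\right) - \frac{46242}{27715} = 34522 \left(- \frac{1}{42093}\right) - \frac{46242}{27715} = - \frac{34522}{42093} - \frac{46242}{27715} = - \frac{2903241736}{1166607495}$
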